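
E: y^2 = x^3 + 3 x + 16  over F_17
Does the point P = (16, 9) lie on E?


Check whether y^2 = x^3 + 3 x + 16 (mod 17) for (x, y) = (16, 9).
LHS: y^2 = 9^2 mod 17 = 13
RHS: x^3 + 3 x + 16 = 16^3 + 3*16 + 16 mod 17 = 12
LHS != RHS

No, not on the curve


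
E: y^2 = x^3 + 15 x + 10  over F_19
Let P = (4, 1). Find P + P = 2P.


Doubling: s = (3 x1^2 + a) / (2 y1)
s = (3*4^2 + 15) / (2*1) mod 19 = 3
x3 = s^2 - 2 x1 mod 19 = 3^2 - 2*4 = 1
y3 = s (x1 - x3) - y1 mod 19 = 3 * (4 - 1) - 1 = 8

2P = (1, 8)


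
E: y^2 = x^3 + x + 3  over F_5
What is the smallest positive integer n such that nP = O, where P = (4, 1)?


Compute successive multiples of P until we hit O:
  1P = (4, 1)
  2P = (1, 0)
  3P = (4, 4)
  4P = O

ord(P) = 4


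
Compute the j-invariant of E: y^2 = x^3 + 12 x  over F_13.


Delta = -16(4 a^3 + 27 b^2) mod 13 = 12
-1728 * (4 a)^3 = -1728 * (4*12)^3 mod 13 = 1
j = 1 * 12^(-1) mod 13 = 12

j = 12 (mod 13)


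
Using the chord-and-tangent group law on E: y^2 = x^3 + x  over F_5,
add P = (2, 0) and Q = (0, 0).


P != Q, so use the chord formula.
s = (y2 - y1) / (x2 - x1) = (0) / (3) mod 5 = 0
x3 = s^2 - x1 - x2 mod 5 = 0^2 - 2 - 0 = 3
y3 = s (x1 - x3) - y1 mod 5 = 0 * (2 - 3) - 0 = 0

P + Q = (3, 0)


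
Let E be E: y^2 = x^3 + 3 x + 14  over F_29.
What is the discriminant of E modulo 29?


4 a^3 + 27 b^2 = 4*3^3 + 27*14^2 = 108 + 5292 = 5400
Delta = -16 * (5400) = -86400
Delta mod 29 = 20

Delta = 20 (mod 29)


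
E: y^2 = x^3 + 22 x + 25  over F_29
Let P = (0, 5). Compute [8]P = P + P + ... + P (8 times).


k = 8 = 1000_2 (binary, LSB first: 0001)
Double-and-add from P = (0, 5):
  bit 0 = 0: acc unchanged = O
  bit 1 = 0: acc unchanged = O
  bit 2 = 0: acc unchanged = O
  bit 3 = 1: acc = O + (12, 25) = (12, 25)

8P = (12, 25)


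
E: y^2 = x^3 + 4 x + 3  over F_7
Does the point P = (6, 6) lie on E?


Check whether y^2 = x^3 + 4 x + 3 (mod 7) for (x, y) = (6, 6).
LHS: y^2 = 6^2 mod 7 = 1
RHS: x^3 + 4 x + 3 = 6^3 + 4*6 + 3 mod 7 = 5
LHS != RHS

No, not on the curve


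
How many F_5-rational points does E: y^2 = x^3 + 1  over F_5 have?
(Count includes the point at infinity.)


For each x in F_5, count y with y^2 = x^3 + 0 x + 1 mod 5:
  x = 0: RHS = 1, y in [1, 4]  -> 2 point(s)
  x = 2: RHS = 4, y in [2, 3]  -> 2 point(s)
  x = 4: RHS = 0, y in [0]  -> 1 point(s)
Affine points: 5. Add the point at infinity: total = 6.

#E(F_5) = 6


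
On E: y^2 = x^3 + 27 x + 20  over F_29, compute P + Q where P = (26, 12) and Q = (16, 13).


P != Q, so use the chord formula.
s = (y2 - y1) / (x2 - x1) = (1) / (19) mod 29 = 26
x3 = s^2 - x1 - x2 mod 29 = 26^2 - 26 - 16 = 25
y3 = s (x1 - x3) - y1 mod 29 = 26 * (26 - 25) - 12 = 14

P + Q = (25, 14)


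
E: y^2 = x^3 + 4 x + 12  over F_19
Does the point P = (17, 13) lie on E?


Check whether y^2 = x^3 + 4 x + 12 (mod 19) for (x, y) = (17, 13).
LHS: y^2 = 13^2 mod 19 = 17
RHS: x^3 + 4 x + 12 = 17^3 + 4*17 + 12 mod 19 = 15
LHS != RHS

No, not on the curve


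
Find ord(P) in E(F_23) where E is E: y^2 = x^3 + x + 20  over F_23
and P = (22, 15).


Compute successive multiples of P until we hit O:
  1P = (22, 15)
  2P = (15, 12)
  3P = (12, 9)
  4P = (5, 9)
  5P = (20, 6)
  6P = (7, 18)
  7P = (6, 14)
  8P = (3, 2)
  ... (continuing to 21P)
  21P = O

ord(P) = 21


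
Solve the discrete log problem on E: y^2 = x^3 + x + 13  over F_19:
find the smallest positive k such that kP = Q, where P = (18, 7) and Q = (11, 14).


Enumerate multiples of P until we hit Q = (11, 14):
  1P = (18, 7)
  2P = (11, 14)
Match found at i = 2.

k = 2


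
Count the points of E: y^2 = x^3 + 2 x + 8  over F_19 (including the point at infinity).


For each x in F_19, count y with y^2 = x^3 + 2 x + 8 mod 19:
  x = 1: RHS = 11, y in [7, 12]  -> 2 point(s)
  x = 2: RHS = 1, y in [1, 18]  -> 2 point(s)
  x = 4: RHS = 4, y in [2, 17]  -> 2 point(s)
  x = 7: RHS = 4, y in [2, 17]  -> 2 point(s)
  x = 8: RHS = 4, y in [2, 17]  -> 2 point(s)
  x = 14: RHS = 6, y in [5, 14]  -> 2 point(s)
  x = 18: RHS = 5, y in [9, 10]  -> 2 point(s)
Affine points: 14. Add the point at infinity: total = 15.

#E(F_19) = 15


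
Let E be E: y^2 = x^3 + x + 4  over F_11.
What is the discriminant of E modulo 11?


4 a^3 + 27 b^2 = 4*1^3 + 27*4^2 = 4 + 432 = 436
Delta = -16 * (436) = -6976
Delta mod 11 = 9

Delta = 9 (mod 11)


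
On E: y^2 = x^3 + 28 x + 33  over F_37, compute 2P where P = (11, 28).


Doubling: s = (3 x1^2 + a) / (2 y1)
s = (3*11^2 + 28) / (2*28) mod 37 = 5
x3 = s^2 - 2 x1 mod 37 = 5^2 - 2*11 = 3
y3 = s (x1 - x3) - y1 mod 37 = 5 * (11 - 3) - 28 = 12

2P = (3, 12)


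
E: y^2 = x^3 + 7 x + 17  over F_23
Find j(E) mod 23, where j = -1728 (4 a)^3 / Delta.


Delta = -16(4 a^3 + 27 b^2) mod 23 = 9
-1728 * (4 a)^3 = -1728 * (4*7)^3 mod 23 = 16
j = 16 * 9^(-1) mod 23 = 12

j = 12 (mod 23)


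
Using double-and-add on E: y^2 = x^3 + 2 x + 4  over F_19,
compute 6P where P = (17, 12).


k = 6 = 110_2 (binary, LSB first: 011)
Double-and-add from P = (17, 12):
  bit 0 = 0: acc unchanged = O
  bit 1 = 1: acc = O + (5, 14) = (5, 14)
  bit 2 = 1: acc = (5, 14) + (13, 2) = (8, 0)

6P = (8, 0)


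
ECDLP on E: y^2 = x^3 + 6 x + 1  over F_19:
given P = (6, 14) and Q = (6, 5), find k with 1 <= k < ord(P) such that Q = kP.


Enumerate multiples of P until we hit Q = (6, 5):
  1P = (6, 14)
  2P = (7, 5)
  3P = (11, 12)
  4P = (9, 10)
  5P = (10, 4)
  6P = (14, 6)
  7P = (0, 18)
  8P = (5, 17)
  9P = (17, 0)
  10P = (5, 2)
  11P = (0, 1)
  12P = (14, 13)
  13P = (10, 15)
  14P = (9, 9)
  15P = (11, 7)
  16P = (7, 14)
  17P = (6, 5)
Match found at i = 17.

k = 17


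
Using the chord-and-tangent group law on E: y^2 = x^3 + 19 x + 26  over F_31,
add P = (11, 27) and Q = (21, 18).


P != Q, so use the chord formula.
s = (y2 - y1) / (x2 - x1) = (22) / (10) mod 31 = 27
x3 = s^2 - x1 - x2 mod 31 = 27^2 - 11 - 21 = 15
y3 = s (x1 - x3) - y1 mod 31 = 27 * (11 - 15) - 27 = 20

P + Q = (15, 20)


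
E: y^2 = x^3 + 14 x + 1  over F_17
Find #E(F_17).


For each x in F_17, count y with y^2 = x^3 + 14 x + 1 mod 17:
  x = 0: RHS = 1, y in [1, 16]  -> 2 point(s)
  x = 1: RHS = 16, y in [4, 13]  -> 2 point(s)
  x = 3: RHS = 2, y in [6, 11]  -> 2 point(s)
  x = 4: RHS = 2, y in [6, 11]  -> 2 point(s)
  x = 5: RHS = 9, y in [3, 14]  -> 2 point(s)
  x = 7: RHS = 0, y in [0]  -> 1 point(s)
  x = 8: RHS = 13, y in [8, 9]  -> 2 point(s)
  x = 10: RHS = 2, y in [6, 11]  -> 2 point(s)
  x = 13: RHS = 0, y in [0]  -> 1 point(s)
  x = 14: RHS = 0, y in [0]  -> 1 point(s)
  x = 15: RHS = 16, y in [4, 13]  -> 2 point(s)
Affine points: 19. Add the point at infinity: total = 20.

#E(F_17) = 20


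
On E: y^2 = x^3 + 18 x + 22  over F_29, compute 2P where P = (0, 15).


Doubling: s = (3 x1^2 + a) / (2 y1)
s = (3*0^2 + 18) / (2*15) mod 29 = 18
x3 = s^2 - 2 x1 mod 29 = 18^2 - 2*0 = 5
y3 = s (x1 - x3) - y1 mod 29 = 18 * (0 - 5) - 15 = 11

2P = (5, 11)


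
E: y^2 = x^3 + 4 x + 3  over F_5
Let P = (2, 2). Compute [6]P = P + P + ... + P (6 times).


k = 6 = 110_2 (binary, LSB first: 011)
Double-and-add from P = (2, 2):
  bit 0 = 0: acc unchanged = O
  bit 1 = 1: acc = O + (2, 3) = (2, 3)
  bit 2 = 1: acc = (2, 3) + (2, 2) = O

6P = O


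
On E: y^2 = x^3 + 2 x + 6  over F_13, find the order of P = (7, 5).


Compute successive multiples of P until we hit O:
  1P = (7, 5)
  2P = (3, 0)
  3P = (7, 8)
  4P = O

ord(P) = 4


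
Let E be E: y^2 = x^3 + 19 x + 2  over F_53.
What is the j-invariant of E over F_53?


Delta = -16(4 a^3 + 27 b^2) mod 53 = 44
-1728 * (4 a)^3 = -1728 * (4*19)^3 mod 53 = 47
j = 47 * 44^(-1) mod 53 = 36

j = 36 (mod 53)


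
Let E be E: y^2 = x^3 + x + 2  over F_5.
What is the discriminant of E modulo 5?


4 a^3 + 27 b^2 = 4*1^3 + 27*2^2 = 4 + 108 = 112
Delta = -16 * (112) = -1792
Delta mod 5 = 3

Delta = 3 (mod 5)


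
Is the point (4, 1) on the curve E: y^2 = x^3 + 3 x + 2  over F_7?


Check whether y^2 = x^3 + 3 x + 2 (mod 7) for (x, y) = (4, 1).
LHS: y^2 = 1^2 mod 7 = 1
RHS: x^3 + 3 x + 2 = 4^3 + 3*4 + 2 mod 7 = 1
LHS = RHS

Yes, on the curve


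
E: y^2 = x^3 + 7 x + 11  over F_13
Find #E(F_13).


For each x in F_13, count y with y^2 = x^3 + 7 x + 11 mod 13:
  x = 4: RHS = 12, y in [5, 8]  -> 2 point(s)
  x = 6: RHS = 9, y in [3, 10]  -> 2 point(s)
  x = 7: RHS = 0, y in [0]  -> 1 point(s)
  x = 9: RHS = 10, y in [6, 7]  -> 2 point(s)
  x = 12: RHS = 3, y in [4, 9]  -> 2 point(s)
Affine points: 9. Add the point at infinity: total = 10.

#E(F_13) = 10


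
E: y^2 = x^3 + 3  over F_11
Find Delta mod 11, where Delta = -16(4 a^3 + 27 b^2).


4 a^3 + 27 b^2 = 4*0^3 + 27*3^2 = 0 + 243 = 243
Delta = -16 * (243) = -3888
Delta mod 11 = 6

Delta = 6 (mod 11)


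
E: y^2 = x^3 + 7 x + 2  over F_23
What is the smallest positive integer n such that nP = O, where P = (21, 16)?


Compute successive multiples of P until we hit O:
  1P = (21, 16)
  2P = (13, 6)
  3P = (15, 3)
  4P = (0, 18)
  5P = (3, 2)
  6P = (5, 22)
  7P = (9, 14)
  8P = (9, 9)
  ... (continuing to 15P)
  15P = O

ord(P) = 15


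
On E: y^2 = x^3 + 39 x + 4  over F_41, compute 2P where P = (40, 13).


Doubling: s = (3 x1^2 + a) / (2 y1)
s = (3*40^2 + 39) / (2*13) mod 41 = 30
x3 = s^2 - 2 x1 mod 41 = 30^2 - 2*40 = 0
y3 = s (x1 - x3) - y1 mod 41 = 30 * (40 - 0) - 13 = 39

2P = (0, 39)


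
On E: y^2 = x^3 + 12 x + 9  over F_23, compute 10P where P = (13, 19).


k = 10 = 1010_2 (binary, LSB first: 0101)
Double-and-add from P = (13, 19):
  bit 0 = 0: acc unchanged = O
  bit 1 = 1: acc = O + (0, 3) = (0, 3)
  bit 2 = 0: acc unchanged = (0, 3)
  bit 3 = 1: acc = (0, 3) + (4, 11) = (0, 20)

10P = (0, 20)


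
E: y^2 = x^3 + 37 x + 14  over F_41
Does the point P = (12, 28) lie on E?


Check whether y^2 = x^3 + 37 x + 14 (mod 41) for (x, y) = (12, 28).
LHS: y^2 = 28^2 mod 41 = 5
RHS: x^3 + 37 x + 14 = 12^3 + 37*12 + 14 mod 41 = 13
LHS != RHS

No, not on the curve


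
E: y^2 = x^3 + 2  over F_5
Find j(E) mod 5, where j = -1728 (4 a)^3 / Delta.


Delta = -16(4 a^3 + 27 b^2) mod 5 = 2
-1728 * (4 a)^3 = -1728 * (4*0)^3 mod 5 = 0
j = 0 * 2^(-1) mod 5 = 0

j = 0 (mod 5)


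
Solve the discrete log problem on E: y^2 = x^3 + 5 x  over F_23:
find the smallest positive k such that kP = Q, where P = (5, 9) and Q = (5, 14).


Enumerate multiples of P until we hit Q = (5, 14):
  1P = (5, 9)
  2P = (16, 6)
  3P = (15, 0)
  4P = (16, 17)
  5P = (5, 14)
Match found at i = 5.

k = 5


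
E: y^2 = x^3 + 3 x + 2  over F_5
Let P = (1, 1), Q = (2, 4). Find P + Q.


P != Q, so use the chord formula.
s = (y2 - y1) / (x2 - x1) = (3) / (1) mod 5 = 3
x3 = s^2 - x1 - x2 mod 5 = 3^2 - 1 - 2 = 1
y3 = s (x1 - x3) - y1 mod 5 = 3 * (1 - 1) - 1 = 4

P + Q = (1, 4)


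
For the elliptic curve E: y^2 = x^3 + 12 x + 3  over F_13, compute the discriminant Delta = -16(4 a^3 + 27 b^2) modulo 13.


4 a^3 + 27 b^2 = 4*12^3 + 27*3^2 = 6912 + 243 = 7155
Delta = -16 * (7155) = -114480
Delta mod 13 = 11

Delta = 11 (mod 13)


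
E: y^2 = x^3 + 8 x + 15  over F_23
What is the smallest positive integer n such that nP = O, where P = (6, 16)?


Compute successive multiples of P until we hit O:
  1P = (6, 16)
  2P = (13, 19)
  3P = (7, 0)
  4P = (13, 4)
  5P = (6, 7)
  6P = O

ord(P) = 6


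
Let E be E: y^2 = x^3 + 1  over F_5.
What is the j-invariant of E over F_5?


Delta = -16(4 a^3 + 27 b^2) mod 5 = 3
-1728 * (4 a)^3 = -1728 * (4*0)^3 mod 5 = 0
j = 0 * 3^(-1) mod 5 = 0

j = 0 (mod 5)


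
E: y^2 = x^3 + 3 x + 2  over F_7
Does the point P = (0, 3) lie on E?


Check whether y^2 = x^3 + 3 x + 2 (mod 7) for (x, y) = (0, 3).
LHS: y^2 = 3^2 mod 7 = 2
RHS: x^3 + 3 x + 2 = 0^3 + 3*0 + 2 mod 7 = 2
LHS = RHS

Yes, on the curve


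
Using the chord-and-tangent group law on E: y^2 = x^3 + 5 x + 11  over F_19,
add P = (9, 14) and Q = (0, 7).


P != Q, so use the chord formula.
s = (y2 - y1) / (x2 - x1) = (12) / (10) mod 19 = 5
x3 = s^2 - x1 - x2 mod 19 = 5^2 - 9 - 0 = 16
y3 = s (x1 - x3) - y1 mod 19 = 5 * (9 - 16) - 14 = 8

P + Q = (16, 8)


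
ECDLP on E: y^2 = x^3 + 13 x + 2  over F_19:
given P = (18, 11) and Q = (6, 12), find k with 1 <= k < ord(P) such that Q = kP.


Enumerate multiples of P until we hit Q = (6, 12):
  1P = (18, 11)
  2P = (3, 12)
  3P = (4, 2)
  4P = (1, 4)
  5P = (17, 14)
  6P = (12, 9)
  7P = (6, 12)
Match found at i = 7.

k = 7


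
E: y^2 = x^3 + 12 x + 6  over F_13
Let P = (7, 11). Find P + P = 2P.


Doubling: s = (3 x1^2 + a) / (2 y1)
s = (3*7^2 + 12) / (2*11) mod 13 = 9
x3 = s^2 - 2 x1 mod 13 = 9^2 - 2*7 = 2
y3 = s (x1 - x3) - y1 mod 13 = 9 * (7 - 2) - 11 = 8

2P = (2, 8)


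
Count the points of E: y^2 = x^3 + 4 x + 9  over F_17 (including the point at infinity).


For each x in F_17, count y with y^2 = x^3 + 4 x + 9 mod 17:
  x = 0: RHS = 9, y in [3, 14]  -> 2 point(s)
  x = 2: RHS = 8, y in [5, 12]  -> 2 point(s)
  x = 4: RHS = 4, y in [2, 15]  -> 2 point(s)
  x = 5: RHS = 1, y in [1, 16]  -> 2 point(s)
  x = 8: RHS = 9, y in [3, 14]  -> 2 point(s)
  x = 9: RHS = 9, y in [3, 14]  -> 2 point(s)
  x = 12: RHS = 0, y in [0]  -> 1 point(s)
  x = 14: RHS = 4, y in [2, 15]  -> 2 point(s)
  x = 16: RHS = 4, y in [2, 15]  -> 2 point(s)
Affine points: 17. Add the point at infinity: total = 18.

#E(F_17) = 18


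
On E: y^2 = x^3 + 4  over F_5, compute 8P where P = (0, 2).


k = 8 = 1000_2 (binary, LSB first: 0001)
Double-and-add from P = (0, 2):
  bit 0 = 0: acc unchanged = O
  bit 1 = 0: acc unchanged = O
  bit 2 = 0: acc unchanged = O
  bit 3 = 1: acc = O + (0, 3) = (0, 3)

8P = (0, 3)


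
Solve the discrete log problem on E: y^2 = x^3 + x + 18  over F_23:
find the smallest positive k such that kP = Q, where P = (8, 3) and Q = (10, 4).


Enumerate multiples of P until we hit Q = (10, 4):
  1P = (8, 3)
  2P = (15, 21)
  3P = (16, 6)
  4P = (11, 16)
  5P = (10, 19)
  6P = (0, 15)
  7P = (0, 8)
  8P = (10, 4)
Match found at i = 8.

k = 8


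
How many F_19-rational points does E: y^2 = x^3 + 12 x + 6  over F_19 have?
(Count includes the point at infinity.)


For each x in F_19, count y with y^2 = x^3 + 12 x + 6 mod 19:
  x = 0: RHS = 6, y in [5, 14]  -> 2 point(s)
  x = 1: RHS = 0, y in [0]  -> 1 point(s)
  x = 2: RHS = 0, y in [0]  -> 1 point(s)
  x = 4: RHS = 4, y in [2, 17]  -> 2 point(s)
  x = 5: RHS = 1, y in [1, 18]  -> 2 point(s)
  x = 6: RHS = 9, y in [3, 16]  -> 2 point(s)
  x = 8: RHS = 6, y in [5, 14]  -> 2 point(s)
  x = 9: RHS = 7, y in [8, 11]  -> 2 point(s)
  x = 10: RHS = 5, y in [9, 10]  -> 2 point(s)
  x = 11: RHS = 6, y in [5, 14]  -> 2 point(s)
  x = 12: RHS = 16, y in [4, 15]  -> 2 point(s)
  x = 14: RHS = 11, y in [7, 12]  -> 2 point(s)
  x = 16: RHS = 0, y in [0]  -> 1 point(s)
Affine points: 23. Add the point at infinity: total = 24.

#E(F_19) = 24


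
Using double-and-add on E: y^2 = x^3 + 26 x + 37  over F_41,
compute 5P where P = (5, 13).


k = 5 = 101_2 (binary, LSB first: 101)
Double-and-add from P = (5, 13):
  bit 0 = 1: acc = O + (5, 13) = (5, 13)
  bit 1 = 0: acc unchanged = (5, 13)
  bit 2 = 1: acc = (5, 13) + (9, 4) = (9, 37)

5P = (9, 37)


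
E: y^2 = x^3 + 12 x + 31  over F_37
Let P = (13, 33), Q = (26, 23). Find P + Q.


P != Q, so use the chord formula.
s = (y2 - y1) / (x2 - x1) = (27) / (13) mod 37 = 22
x3 = s^2 - x1 - x2 mod 37 = 22^2 - 13 - 26 = 1
y3 = s (x1 - x3) - y1 mod 37 = 22 * (13 - 1) - 33 = 9

P + Q = (1, 9)


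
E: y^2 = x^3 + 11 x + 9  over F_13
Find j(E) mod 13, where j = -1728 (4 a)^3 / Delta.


Delta = -16(4 a^3 + 27 b^2) mod 13 = 9
-1728 * (4 a)^3 = -1728 * (4*11)^3 mod 13 = 8
j = 8 * 9^(-1) mod 13 = 11

j = 11 (mod 13)


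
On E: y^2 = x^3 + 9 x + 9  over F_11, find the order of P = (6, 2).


Compute successive multiples of P until we hit O:
  1P = (6, 2)
  2P = (0, 3)
  3P = (9, 4)
  4P = (5, 6)
  5P = (5, 5)
  6P = (9, 7)
  7P = (0, 8)
  8P = (6, 9)
  ... (continuing to 9P)
  9P = O

ord(P) = 9


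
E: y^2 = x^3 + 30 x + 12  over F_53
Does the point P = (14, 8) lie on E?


Check whether y^2 = x^3 + 30 x + 12 (mod 53) for (x, y) = (14, 8).
LHS: y^2 = 8^2 mod 53 = 11
RHS: x^3 + 30 x + 12 = 14^3 + 30*14 + 12 mod 53 = 49
LHS != RHS

No, not on the curve


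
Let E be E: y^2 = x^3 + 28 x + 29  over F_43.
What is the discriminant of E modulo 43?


4 a^3 + 27 b^2 = 4*28^3 + 27*29^2 = 87808 + 22707 = 110515
Delta = -16 * (110515) = -1768240
Delta mod 43 = 6

Delta = 6 (mod 43)


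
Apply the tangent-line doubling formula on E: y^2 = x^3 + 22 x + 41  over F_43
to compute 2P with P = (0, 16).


Doubling: s = (3 x1^2 + a) / (2 y1)
s = (3*0^2 + 22) / (2*16) mod 43 = 41
x3 = s^2 - 2 x1 mod 43 = 41^2 - 2*0 = 4
y3 = s (x1 - x3) - y1 mod 43 = 41 * (0 - 4) - 16 = 35

2P = (4, 35)


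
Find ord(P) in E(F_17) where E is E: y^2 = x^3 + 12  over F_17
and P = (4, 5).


Compute successive multiples of P until we hit O:
  1P = (4, 5)
  2P = (13, 13)
  3P = (1, 9)
  4P = (10, 3)
  5P = (5, 1)
  6P = (7, 7)
  7P = (14, 11)
  8P = (15, 2)
  ... (continuing to 18P)
  18P = O

ord(P) = 18


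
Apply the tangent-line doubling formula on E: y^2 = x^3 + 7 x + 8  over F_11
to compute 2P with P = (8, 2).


Doubling: s = (3 x1^2 + a) / (2 y1)
s = (3*8^2 + 7) / (2*2) mod 11 = 3
x3 = s^2 - 2 x1 mod 11 = 3^2 - 2*8 = 4
y3 = s (x1 - x3) - y1 mod 11 = 3 * (8 - 4) - 2 = 10

2P = (4, 10)


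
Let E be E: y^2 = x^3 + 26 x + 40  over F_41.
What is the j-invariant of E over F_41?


Delta = -16(4 a^3 + 27 b^2) mod 41 = 31
-1728 * (4 a)^3 = -1728 * (4*26)^3 mod 41 = 31
j = 31 * 31^(-1) mod 41 = 1

j = 1 (mod 41)


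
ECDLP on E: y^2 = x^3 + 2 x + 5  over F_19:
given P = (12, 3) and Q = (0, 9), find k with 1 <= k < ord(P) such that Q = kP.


Enumerate multiples of P until we hit Q = (0, 9):
  1P = (12, 3)
  2P = (0, 10)
  3P = (8, 1)
  4P = (4, 1)
  5P = (9, 12)
  6P = (7, 1)
  7P = (7, 18)
  8P = (9, 7)
  9P = (4, 18)
  10P = (8, 18)
  11P = (0, 9)
Match found at i = 11.

k = 11


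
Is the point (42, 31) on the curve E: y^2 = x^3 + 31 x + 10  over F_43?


Check whether y^2 = x^3 + 31 x + 10 (mod 43) for (x, y) = (42, 31).
LHS: y^2 = 31^2 mod 43 = 15
RHS: x^3 + 31 x + 10 = 42^3 + 31*42 + 10 mod 43 = 21
LHS != RHS

No, not on the curve


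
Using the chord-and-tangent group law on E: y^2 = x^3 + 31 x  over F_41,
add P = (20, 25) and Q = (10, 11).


P != Q, so use the chord formula.
s = (y2 - y1) / (x2 - x1) = (27) / (31) mod 41 = 26
x3 = s^2 - x1 - x2 mod 41 = 26^2 - 20 - 10 = 31
y3 = s (x1 - x3) - y1 mod 41 = 26 * (20 - 31) - 25 = 17

P + Q = (31, 17)


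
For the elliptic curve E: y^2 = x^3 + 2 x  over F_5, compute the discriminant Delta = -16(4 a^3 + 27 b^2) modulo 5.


4 a^3 + 27 b^2 = 4*2^3 + 27*0^2 = 32 + 0 = 32
Delta = -16 * (32) = -512
Delta mod 5 = 3

Delta = 3 (mod 5)


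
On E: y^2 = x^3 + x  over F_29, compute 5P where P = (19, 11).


k = 5 = 101_2 (binary, LSB first: 101)
Double-and-add from P = (19, 11):
  bit 0 = 1: acc = O + (19, 11) = (19, 11)
  bit 1 = 0: acc unchanged = (19, 11)
  bit 2 = 1: acc = (19, 11) + (16, 9) = (17, 0)

5P = (17, 0)


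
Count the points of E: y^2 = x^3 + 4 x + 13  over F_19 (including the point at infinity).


For each x in F_19, count y with y^2 = x^3 + 4 x + 13 mod 19:
  x = 4: RHS = 17, y in [6, 13]  -> 2 point(s)
  x = 5: RHS = 6, y in [5, 14]  -> 2 point(s)
  x = 6: RHS = 6, y in [5, 14]  -> 2 point(s)
  x = 7: RHS = 4, y in [2, 17]  -> 2 point(s)
  x = 8: RHS = 6, y in [5, 14]  -> 2 point(s)
  x = 11: RHS = 1, y in [1, 18]  -> 2 point(s)
  x = 13: RHS = 1, y in [1, 18]  -> 2 point(s)
  x = 14: RHS = 1, y in [1, 18]  -> 2 point(s)
  x = 15: RHS = 9, y in [3, 16]  -> 2 point(s)
  x = 17: RHS = 16, y in [4, 15]  -> 2 point(s)
Affine points: 20. Add the point at infinity: total = 21.

#E(F_19) = 21


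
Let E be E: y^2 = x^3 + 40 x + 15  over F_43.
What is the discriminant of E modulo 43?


4 a^3 + 27 b^2 = 4*40^3 + 27*15^2 = 256000 + 6075 = 262075
Delta = -16 * (262075) = -4193200
Delta mod 43 = 31

Delta = 31 (mod 43)


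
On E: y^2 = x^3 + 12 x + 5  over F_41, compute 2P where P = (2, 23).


Doubling: s = (3 x1^2 + a) / (2 y1)
s = (3*2^2 + 12) / (2*23) mod 41 = 13
x3 = s^2 - 2 x1 mod 41 = 13^2 - 2*2 = 1
y3 = s (x1 - x3) - y1 mod 41 = 13 * (2 - 1) - 23 = 31

2P = (1, 31)


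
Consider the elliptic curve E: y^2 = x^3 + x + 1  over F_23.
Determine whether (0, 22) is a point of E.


Check whether y^2 = x^3 + 1 x + 1 (mod 23) for (x, y) = (0, 22).
LHS: y^2 = 22^2 mod 23 = 1
RHS: x^3 + 1 x + 1 = 0^3 + 1*0 + 1 mod 23 = 1
LHS = RHS

Yes, on the curve


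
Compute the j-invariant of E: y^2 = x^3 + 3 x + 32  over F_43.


Delta = -16(4 a^3 + 27 b^2) mod 43 = 8
-1728 * (4 a)^3 = -1728 * (4*3)^3 mod 43 = 22
j = 22 * 8^(-1) mod 43 = 35

j = 35 (mod 43)


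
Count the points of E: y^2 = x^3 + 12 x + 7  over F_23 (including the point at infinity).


For each x in F_23, count y with y^2 = x^3 + 12 x + 7 mod 23:
  x = 2: RHS = 16, y in [4, 19]  -> 2 point(s)
  x = 3: RHS = 1, y in [1, 22]  -> 2 point(s)
  x = 4: RHS = 4, y in [2, 21]  -> 2 point(s)
  x = 5: RHS = 8, y in [10, 13]  -> 2 point(s)
  x = 9: RHS = 16, y in [4, 19]  -> 2 point(s)
  x = 10: RHS = 0, y in [0]  -> 1 point(s)
  x = 12: RHS = 16, y in [4, 19]  -> 2 point(s)
  x = 17: RHS = 18, y in [8, 15]  -> 2 point(s)
  x = 18: RHS = 6, y in [11, 12]  -> 2 point(s)
  x = 20: RHS = 13, y in [6, 17]  -> 2 point(s)
Affine points: 19. Add the point at infinity: total = 20.

#E(F_23) = 20


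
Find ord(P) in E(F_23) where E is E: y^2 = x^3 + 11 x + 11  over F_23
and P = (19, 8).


Compute successive multiples of P until we hit O:
  1P = (19, 8)
  2P = (3, 5)
  3P = (4, 2)
  4P = (2, 8)
  5P = (2, 15)
  6P = (4, 21)
  7P = (3, 18)
  8P = (19, 15)
  ... (continuing to 9P)
  9P = O

ord(P) = 9


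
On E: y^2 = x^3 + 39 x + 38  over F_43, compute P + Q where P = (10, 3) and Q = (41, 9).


P != Q, so use the chord formula.
s = (y2 - y1) / (x2 - x1) = (6) / (31) mod 43 = 21
x3 = s^2 - x1 - x2 mod 43 = 21^2 - 10 - 41 = 3
y3 = s (x1 - x3) - y1 mod 43 = 21 * (10 - 3) - 3 = 15

P + Q = (3, 15)


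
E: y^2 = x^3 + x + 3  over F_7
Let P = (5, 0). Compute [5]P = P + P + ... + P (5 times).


k = 5 = 101_2 (binary, LSB first: 101)
Double-and-add from P = (5, 0):
  bit 0 = 1: acc = O + (5, 0) = (5, 0)
  bit 1 = 0: acc unchanged = (5, 0)
  bit 2 = 1: acc = (5, 0) + O = (5, 0)

5P = (5, 0)


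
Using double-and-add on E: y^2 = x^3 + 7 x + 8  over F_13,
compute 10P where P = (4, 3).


k = 10 = 1010_2 (binary, LSB first: 0101)
Double-and-add from P = (4, 3):
  bit 0 = 0: acc unchanged = O
  bit 1 = 1: acc = O + (2, 11) = (2, 11)
  bit 2 = 0: acc unchanged = (2, 11)
  bit 3 = 1: acc = (2, 11) + (11, 5) = (12, 0)

10P = (12, 0)


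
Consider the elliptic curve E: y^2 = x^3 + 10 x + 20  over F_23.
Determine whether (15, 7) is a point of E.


Check whether y^2 = x^3 + 10 x + 20 (mod 23) for (x, y) = (15, 7).
LHS: y^2 = 7^2 mod 23 = 3
RHS: x^3 + 10 x + 20 = 15^3 + 10*15 + 20 mod 23 = 3
LHS = RHS

Yes, on the curve


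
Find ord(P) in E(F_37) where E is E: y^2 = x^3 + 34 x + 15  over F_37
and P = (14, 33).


Compute successive multiples of P until we hit O:
  1P = (14, 33)
  2P = (30, 27)
  3P = (18, 24)
  4P = (17, 20)
  5P = (33, 0)
  6P = (17, 17)
  7P = (18, 13)
  8P = (30, 10)
  ... (continuing to 10P)
  10P = O

ord(P) = 10


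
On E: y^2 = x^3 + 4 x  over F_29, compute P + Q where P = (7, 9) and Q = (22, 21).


P != Q, so use the chord formula.
s = (y2 - y1) / (x2 - x1) = (12) / (15) mod 29 = 24
x3 = s^2 - x1 - x2 mod 29 = 24^2 - 7 - 22 = 25
y3 = s (x1 - x3) - y1 mod 29 = 24 * (7 - 25) - 9 = 23

P + Q = (25, 23)


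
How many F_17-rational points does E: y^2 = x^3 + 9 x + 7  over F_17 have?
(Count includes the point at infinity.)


For each x in F_17, count y with y^2 = x^3 + 9 x + 7 mod 17:
  x = 1: RHS = 0, y in [0]  -> 1 point(s)
  x = 2: RHS = 16, y in [4, 13]  -> 2 point(s)
  x = 8: RHS = 13, y in [8, 9]  -> 2 point(s)
  x = 9: RHS = 1, y in [1, 16]  -> 2 point(s)
  x = 10: RHS = 9, y in [3, 14]  -> 2 point(s)
  x = 11: RHS = 9, y in [3, 14]  -> 2 point(s)
  x = 13: RHS = 9, y in [3, 14]  -> 2 point(s)
  x = 14: RHS = 4, y in [2, 15]  -> 2 point(s)
  x = 15: RHS = 15, y in [7, 10]  -> 2 point(s)
Affine points: 17. Add the point at infinity: total = 18.

#E(F_17) = 18


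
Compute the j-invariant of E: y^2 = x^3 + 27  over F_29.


Delta = -16(4 a^3 + 27 b^2) mod 29 = 12
-1728 * (4 a)^3 = -1728 * (4*0)^3 mod 29 = 0
j = 0 * 12^(-1) mod 29 = 0

j = 0 (mod 29)


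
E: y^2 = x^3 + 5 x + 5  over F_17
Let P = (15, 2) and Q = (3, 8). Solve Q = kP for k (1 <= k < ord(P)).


Enumerate multiples of P until we hit Q = (3, 8):
  1P = (15, 2)
  2P = (4, 15)
  3P = (6, 9)
  4P = (5, 11)
  5P = (16, 4)
  6P = (7, 14)
  7P = (10, 16)
  8P = (8, 9)
  9P = (12, 12)
  10P = (3, 9)
  11P = (3, 8)
Match found at i = 11.

k = 11


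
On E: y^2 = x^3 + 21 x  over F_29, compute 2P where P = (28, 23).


Doubling: s = (3 x1^2 + a) / (2 y1)
s = (3*28^2 + 21) / (2*23) mod 29 = 27
x3 = s^2 - 2 x1 mod 29 = 27^2 - 2*28 = 6
y3 = s (x1 - x3) - y1 mod 29 = 27 * (28 - 6) - 23 = 20

2P = (6, 20)


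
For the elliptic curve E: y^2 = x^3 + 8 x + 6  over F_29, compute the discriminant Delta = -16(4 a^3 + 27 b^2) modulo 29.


4 a^3 + 27 b^2 = 4*8^3 + 27*6^2 = 2048 + 972 = 3020
Delta = -16 * (3020) = -48320
Delta mod 29 = 23

Delta = 23 (mod 29)


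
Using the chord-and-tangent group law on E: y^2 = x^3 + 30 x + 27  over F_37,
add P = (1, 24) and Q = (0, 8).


P != Q, so use the chord formula.
s = (y2 - y1) / (x2 - x1) = (21) / (36) mod 37 = 16
x3 = s^2 - x1 - x2 mod 37 = 16^2 - 1 - 0 = 33
y3 = s (x1 - x3) - y1 mod 37 = 16 * (1 - 33) - 24 = 19

P + Q = (33, 19)


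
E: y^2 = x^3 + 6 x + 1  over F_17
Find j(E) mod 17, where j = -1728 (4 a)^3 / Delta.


Delta = -16(4 a^3 + 27 b^2) mod 17 = 7
-1728 * (4 a)^3 = -1728 * (4*6)^3 mod 17 = 1
j = 1 * 7^(-1) mod 17 = 5

j = 5 (mod 17)


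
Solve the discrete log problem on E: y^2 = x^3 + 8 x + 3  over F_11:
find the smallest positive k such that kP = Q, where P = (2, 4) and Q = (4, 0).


Enumerate multiples of P until we hit Q = (4, 0):
  1P = (2, 4)
  2P = (5, 5)
  3P = (9, 1)
  4P = (4, 0)
Match found at i = 4.

k = 4


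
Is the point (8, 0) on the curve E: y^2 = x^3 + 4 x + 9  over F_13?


Check whether y^2 = x^3 + 4 x + 9 (mod 13) for (x, y) = (8, 0).
LHS: y^2 = 0^2 mod 13 = 0
RHS: x^3 + 4 x + 9 = 8^3 + 4*8 + 9 mod 13 = 7
LHS != RHS

No, not on the curve


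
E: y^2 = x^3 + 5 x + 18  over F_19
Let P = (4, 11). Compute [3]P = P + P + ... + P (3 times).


k = 3 = 11_2 (binary, LSB first: 11)
Double-and-add from P = (4, 11):
  bit 0 = 1: acc = O + (4, 11) = (4, 11)
  bit 1 = 1: acc = (4, 11) + (17, 0) = (4, 8)

3P = (4, 8)


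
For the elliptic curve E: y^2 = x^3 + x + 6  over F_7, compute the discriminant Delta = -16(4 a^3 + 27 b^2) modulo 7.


4 a^3 + 27 b^2 = 4*1^3 + 27*6^2 = 4 + 972 = 976
Delta = -16 * (976) = -15616
Delta mod 7 = 1

Delta = 1 (mod 7)


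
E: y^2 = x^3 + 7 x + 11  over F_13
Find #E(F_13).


For each x in F_13, count y with y^2 = x^3 + 7 x + 11 mod 13:
  x = 4: RHS = 12, y in [5, 8]  -> 2 point(s)
  x = 6: RHS = 9, y in [3, 10]  -> 2 point(s)
  x = 7: RHS = 0, y in [0]  -> 1 point(s)
  x = 9: RHS = 10, y in [6, 7]  -> 2 point(s)
  x = 12: RHS = 3, y in [4, 9]  -> 2 point(s)
Affine points: 9. Add the point at infinity: total = 10.

#E(F_13) = 10


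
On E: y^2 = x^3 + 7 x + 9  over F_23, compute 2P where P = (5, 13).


Doubling: s = (3 x1^2 + a) / (2 y1)
s = (3*5^2 + 7) / (2*13) mod 23 = 12
x3 = s^2 - 2 x1 mod 23 = 12^2 - 2*5 = 19
y3 = s (x1 - x3) - y1 mod 23 = 12 * (5 - 19) - 13 = 3

2P = (19, 3)


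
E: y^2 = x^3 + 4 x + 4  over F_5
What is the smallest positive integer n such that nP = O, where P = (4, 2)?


Compute successive multiples of P until we hit O:
  1P = (4, 2)
  2P = (1, 2)
  3P = (0, 3)
  4P = (2, 0)
  5P = (0, 2)
  6P = (1, 3)
  7P = (4, 3)
  8P = O

ord(P) = 8


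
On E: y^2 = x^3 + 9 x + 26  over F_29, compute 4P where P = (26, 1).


k = 4 = 100_2 (binary, LSB first: 001)
Double-and-add from P = (26, 1):
  bit 0 = 0: acc unchanged = O
  bit 1 = 0: acc unchanged = O
  bit 2 = 1: acc = O + (2, 20) = (2, 20)

4P = (2, 20)


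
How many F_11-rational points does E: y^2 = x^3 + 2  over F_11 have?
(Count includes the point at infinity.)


For each x in F_11, count y with y^2 = x^3 + 0 x + 2 mod 11:
  x = 1: RHS = 3, y in [5, 6]  -> 2 point(s)
  x = 4: RHS = 0, y in [0]  -> 1 point(s)
  x = 6: RHS = 9, y in [3, 8]  -> 2 point(s)
  x = 7: RHS = 4, y in [2, 9]  -> 2 point(s)
  x = 9: RHS = 5, y in [4, 7]  -> 2 point(s)
  x = 10: RHS = 1, y in [1, 10]  -> 2 point(s)
Affine points: 11. Add the point at infinity: total = 12.

#E(F_11) = 12


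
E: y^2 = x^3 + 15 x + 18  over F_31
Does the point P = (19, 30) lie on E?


Check whether y^2 = x^3 + 15 x + 18 (mod 31) for (x, y) = (19, 30).
LHS: y^2 = 30^2 mod 31 = 1
RHS: x^3 + 15 x + 18 = 19^3 + 15*19 + 18 mod 31 = 1
LHS = RHS

Yes, on the curve


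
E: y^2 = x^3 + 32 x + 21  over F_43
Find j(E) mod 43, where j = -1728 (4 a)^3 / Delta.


Delta = -16(4 a^3 + 27 b^2) mod 43 = 22
-1728 * (4 a)^3 = -1728 * (4*32)^3 mod 43 = 8
j = 8 * 22^(-1) mod 43 = 16

j = 16 (mod 43)


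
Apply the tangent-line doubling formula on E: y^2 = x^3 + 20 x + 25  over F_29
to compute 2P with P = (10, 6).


Doubling: s = (3 x1^2 + a) / (2 y1)
s = (3*10^2 + 20) / (2*6) mod 29 = 17
x3 = s^2 - 2 x1 mod 29 = 17^2 - 2*10 = 8
y3 = s (x1 - x3) - y1 mod 29 = 17 * (10 - 8) - 6 = 28

2P = (8, 28)


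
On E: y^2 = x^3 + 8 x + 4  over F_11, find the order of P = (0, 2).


Compute successive multiples of P until we hit O:
  1P = (0, 2)
  2P = (4, 1)
  3P = (5, 2)
  4P = (6, 9)
  5P = (3, 0)
  6P = (6, 2)
  7P = (5, 9)
  8P = (4, 10)
  ... (continuing to 10P)
  10P = O

ord(P) = 10


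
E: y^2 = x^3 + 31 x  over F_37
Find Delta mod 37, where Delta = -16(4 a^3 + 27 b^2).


4 a^3 + 27 b^2 = 4*31^3 + 27*0^2 = 119164 + 0 = 119164
Delta = -16 * (119164) = -1906624
Delta mod 37 = 23

Delta = 23 (mod 37)


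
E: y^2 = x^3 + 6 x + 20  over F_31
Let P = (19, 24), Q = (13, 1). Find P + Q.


P != Q, so use the chord formula.
s = (y2 - y1) / (x2 - x1) = (8) / (25) mod 31 = 9
x3 = s^2 - x1 - x2 mod 31 = 9^2 - 19 - 13 = 18
y3 = s (x1 - x3) - y1 mod 31 = 9 * (19 - 18) - 24 = 16

P + Q = (18, 16)


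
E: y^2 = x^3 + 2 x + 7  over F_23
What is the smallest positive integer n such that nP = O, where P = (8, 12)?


Compute successive multiples of P until we hit O:
  1P = (8, 12)
  2P = (15, 10)
  3P = (9, 8)
  4P = (22, 21)
  5P = (17, 20)
  6P = (11, 16)
  7P = (16, 8)
  8P = (5, 21)
  ... (continuing to 21P)
  21P = O

ord(P) = 21


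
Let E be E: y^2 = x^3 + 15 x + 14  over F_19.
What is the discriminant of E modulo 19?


4 a^3 + 27 b^2 = 4*15^3 + 27*14^2 = 13500 + 5292 = 18792
Delta = -16 * (18792) = -300672
Delta mod 19 = 3

Delta = 3 (mod 19)


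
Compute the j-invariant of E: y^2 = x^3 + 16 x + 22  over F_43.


Delta = -16(4 a^3 + 27 b^2) mod 43 = 5
-1728 * (4 a)^3 = -1728 * (4*16)^3 mod 43 = 1
j = 1 * 5^(-1) mod 43 = 26

j = 26 (mod 43)


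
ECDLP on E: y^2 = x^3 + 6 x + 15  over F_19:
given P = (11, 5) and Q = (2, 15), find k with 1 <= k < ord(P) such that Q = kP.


Enumerate multiples of P until we hit Q = (2, 15):
  1P = (11, 5)
  2P = (6, 18)
  3P = (8, 10)
  4P = (7, 1)
  5P = (2, 4)
  6P = (10, 12)
  7P = (9, 0)
  8P = (10, 7)
  9P = (2, 15)
Match found at i = 9.

k = 9


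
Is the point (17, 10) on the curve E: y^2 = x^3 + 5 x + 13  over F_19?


Check whether y^2 = x^3 + 5 x + 13 (mod 19) for (x, y) = (17, 10).
LHS: y^2 = 10^2 mod 19 = 5
RHS: x^3 + 5 x + 13 = 17^3 + 5*17 + 13 mod 19 = 14
LHS != RHS

No, not on the curve


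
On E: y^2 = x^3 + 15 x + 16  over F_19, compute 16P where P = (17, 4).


k = 16 = 10000_2 (binary, LSB first: 00001)
Double-and-add from P = (17, 4):
  bit 0 = 0: acc unchanged = O
  bit 1 = 0: acc unchanged = O
  bit 2 = 0: acc unchanged = O
  bit 3 = 0: acc unchanged = O
  bit 4 = 1: acc = O + (4, 8) = (4, 8)

16P = (4, 8)


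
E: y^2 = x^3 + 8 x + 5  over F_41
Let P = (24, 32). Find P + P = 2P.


Doubling: s = (3 x1^2 + a) / (2 y1)
s = (3*24^2 + 8) / (2*32) mod 41 = 22
x3 = s^2 - 2 x1 mod 41 = 22^2 - 2*24 = 26
y3 = s (x1 - x3) - y1 mod 41 = 22 * (24 - 26) - 32 = 6

2P = (26, 6)


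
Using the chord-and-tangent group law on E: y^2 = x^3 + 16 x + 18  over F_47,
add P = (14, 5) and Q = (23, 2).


P != Q, so use the chord formula.
s = (y2 - y1) / (x2 - x1) = (44) / (9) mod 47 = 31
x3 = s^2 - x1 - x2 mod 47 = 31^2 - 14 - 23 = 31
y3 = s (x1 - x3) - y1 mod 47 = 31 * (14 - 31) - 5 = 32

P + Q = (31, 32)


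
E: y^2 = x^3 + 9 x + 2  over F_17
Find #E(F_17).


For each x in F_17, count y with y^2 = x^3 + 9 x + 2 mod 17:
  x = 0: RHS = 2, y in [6, 11]  -> 2 point(s)
  x = 4: RHS = 0, y in [0]  -> 1 point(s)
  x = 5: RHS = 2, y in [6, 11]  -> 2 point(s)
  x = 6: RHS = 0, y in [0]  -> 1 point(s)
  x = 7: RHS = 0, y in [0]  -> 1 point(s)
  x = 8: RHS = 8, y in [5, 12]  -> 2 point(s)
  x = 9: RHS = 13, y in [8, 9]  -> 2 point(s)
  x = 10: RHS = 4, y in [2, 15]  -> 2 point(s)
  x = 11: RHS = 4, y in [2, 15]  -> 2 point(s)
  x = 12: RHS = 2, y in [6, 11]  -> 2 point(s)
  x = 13: RHS = 4, y in [2, 15]  -> 2 point(s)
  x = 14: RHS = 16, y in [4, 13]  -> 2 point(s)
  x = 16: RHS = 9, y in [3, 14]  -> 2 point(s)
Affine points: 23. Add the point at infinity: total = 24.

#E(F_17) = 24


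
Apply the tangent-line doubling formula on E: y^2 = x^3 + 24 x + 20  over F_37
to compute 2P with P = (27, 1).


Doubling: s = (3 x1^2 + a) / (2 y1)
s = (3*27^2 + 24) / (2*1) mod 37 = 14
x3 = s^2 - 2 x1 mod 37 = 14^2 - 2*27 = 31
y3 = s (x1 - x3) - y1 mod 37 = 14 * (27 - 31) - 1 = 17

2P = (31, 17)


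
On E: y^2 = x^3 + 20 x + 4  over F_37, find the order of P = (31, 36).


Compute successive multiples of P until we hit O:
  1P = (31, 36)
  2P = (1, 5)
  3P = (8, 26)
  4P = (34, 19)
  5P = (0, 35)
  6P = (5, 9)
  7P = (11, 36)
  8P = (32, 1)
  ... (continuing to 21P)
  21P = O

ord(P) = 21


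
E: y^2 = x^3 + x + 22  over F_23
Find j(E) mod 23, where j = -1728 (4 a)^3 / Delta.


Delta = -16(4 a^3 + 27 b^2) mod 23 = 10
-1728 * (4 a)^3 = -1728 * (4*1)^3 mod 23 = 15
j = 15 * 10^(-1) mod 23 = 13

j = 13 (mod 23)


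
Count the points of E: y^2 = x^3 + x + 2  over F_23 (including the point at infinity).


For each x in F_23, count y with y^2 = x^3 + 1 x + 2 mod 23:
  x = 0: RHS = 2, y in [5, 18]  -> 2 point(s)
  x = 1: RHS = 4, y in [2, 21]  -> 2 point(s)
  x = 2: RHS = 12, y in [9, 14]  -> 2 point(s)
  x = 3: RHS = 9, y in [3, 20]  -> 2 point(s)
  x = 4: RHS = 1, y in [1, 22]  -> 2 point(s)
  x = 8: RHS = 16, y in [4, 19]  -> 2 point(s)
  x = 9: RHS = 4, y in [2, 21]  -> 2 point(s)
  x = 10: RHS = 0, y in [0]  -> 1 point(s)
  x = 13: RHS = 4, y in [2, 21]  -> 2 point(s)
  x = 14: RHS = 0, y in [0]  -> 1 point(s)
  x = 19: RHS = 3, y in [7, 16]  -> 2 point(s)
  x = 20: RHS = 18, y in [8, 15]  -> 2 point(s)
  x = 22: RHS = 0, y in [0]  -> 1 point(s)
Affine points: 23. Add the point at infinity: total = 24.

#E(F_23) = 24


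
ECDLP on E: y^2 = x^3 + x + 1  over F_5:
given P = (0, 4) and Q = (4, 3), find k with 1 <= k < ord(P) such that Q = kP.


Enumerate multiples of P until we hit Q = (4, 3):
  1P = (0, 4)
  2P = (4, 3)
Match found at i = 2.

k = 2


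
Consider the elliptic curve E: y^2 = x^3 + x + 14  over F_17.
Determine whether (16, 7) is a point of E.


Check whether y^2 = x^3 + 1 x + 14 (mod 17) for (x, y) = (16, 7).
LHS: y^2 = 7^2 mod 17 = 15
RHS: x^3 + 1 x + 14 = 16^3 + 1*16 + 14 mod 17 = 12
LHS != RHS

No, not on the curve


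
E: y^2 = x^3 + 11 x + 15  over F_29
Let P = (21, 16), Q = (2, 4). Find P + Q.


P != Q, so use the chord formula.
s = (y2 - y1) / (x2 - x1) = (17) / (10) mod 29 = 22
x3 = s^2 - x1 - x2 mod 29 = 22^2 - 21 - 2 = 26
y3 = s (x1 - x3) - y1 mod 29 = 22 * (21 - 26) - 16 = 19

P + Q = (26, 19)


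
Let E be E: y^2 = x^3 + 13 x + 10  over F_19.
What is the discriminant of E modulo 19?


4 a^3 + 27 b^2 = 4*13^3 + 27*10^2 = 8788 + 2700 = 11488
Delta = -16 * (11488) = -183808
Delta mod 19 = 17

Delta = 17 (mod 19)


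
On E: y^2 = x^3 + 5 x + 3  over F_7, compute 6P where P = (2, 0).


k = 6 = 110_2 (binary, LSB first: 011)
Double-and-add from P = (2, 0):
  bit 0 = 0: acc unchanged = O
  bit 1 = 1: acc = O + O = O
  bit 2 = 1: acc = O + O = O

6P = O


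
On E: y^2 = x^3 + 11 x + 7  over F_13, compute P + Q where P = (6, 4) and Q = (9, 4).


P != Q, so use the chord formula.
s = (y2 - y1) / (x2 - x1) = (0) / (3) mod 13 = 0
x3 = s^2 - x1 - x2 mod 13 = 0^2 - 6 - 9 = 11
y3 = s (x1 - x3) - y1 mod 13 = 0 * (6 - 11) - 4 = 9

P + Q = (11, 9)


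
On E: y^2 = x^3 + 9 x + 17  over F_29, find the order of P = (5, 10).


Compute successive multiples of P until we hit O:
  1P = (5, 10)
  2P = (3, 10)
  3P = (21, 19)
  4P = (10, 18)
  5P = (27, 7)
  6P = (25, 27)
  7P = (4, 1)
  8P = (14, 25)
  ... (continuing to 22P)
  22P = O

ord(P) = 22


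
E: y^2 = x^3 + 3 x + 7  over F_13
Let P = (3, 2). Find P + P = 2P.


Doubling: s = (3 x1^2 + a) / (2 y1)
s = (3*3^2 + 3) / (2*2) mod 13 = 1
x3 = s^2 - 2 x1 mod 13 = 1^2 - 2*3 = 8
y3 = s (x1 - x3) - y1 mod 13 = 1 * (3 - 8) - 2 = 6

2P = (8, 6)


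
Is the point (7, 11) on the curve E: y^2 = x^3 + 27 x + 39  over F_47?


Check whether y^2 = x^3 + 27 x + 39 (mod 47) for (x, y) = (7, 11).
LHS: y^2 = 11^2 mod 47 = 27
RHS: x^3 + 27 x + 39 = 7^3 + 27*7 + 39 mod 47 = 7
LHS != RHS

No, not on the curve


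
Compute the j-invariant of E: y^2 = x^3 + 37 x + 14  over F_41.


Delta = -16(4 a^3 + 27 b^2) mod 41 = 30
-1728 * (4 a)^3 = -1728 * (4*37)^3 mod 41 = 17
j = 17 * 30^(-1) mod 41 = 32

j = 32 (mod 41)


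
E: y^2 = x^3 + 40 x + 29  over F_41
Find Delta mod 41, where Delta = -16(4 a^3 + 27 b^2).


4 a^3 + 27 b^2 = 4*40^3 + 27*29^2 = 256000 + 22707 = 278707
Delta = -16 * (278707) = -4459312
Delta mod 41 = 12

Delta = 12 (mod 41)


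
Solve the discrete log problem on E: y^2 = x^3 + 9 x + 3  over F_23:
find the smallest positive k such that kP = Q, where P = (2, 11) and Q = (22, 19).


Enumerate multiples of P until we hit Q = (22, 19):
  1P = (2, 11)
  2P = (0, 16)
  3P = (10, 9)
  4P = (1, 6)
  5P = (22, 4)
  6P = (7, 8)
  7P = (7, 15)
  8P = (22, 19)
Match found at i = 8.

k = 8


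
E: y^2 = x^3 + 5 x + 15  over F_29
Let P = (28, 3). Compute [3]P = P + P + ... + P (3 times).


k = 3 = 11_2 (binary, LSB first: 11)
Double-and-add from P = (28, 3):
  bit 0 = 1: acc = O + (28, 3) = (28, 3)
  bit 1 = 1: acc = (28, 3) + (7, 25) = (7, 4)

3P = (7, 4)


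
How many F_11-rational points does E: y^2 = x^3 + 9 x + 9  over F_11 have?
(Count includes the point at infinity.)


For each x in F_11, count y with y^2 = x^3 + 9 x + 9 mod 11:
  x = 0: RHS = 9, y in [3, 8]  -> 2 point(s)
  x = 5: RHS = 3, y in [5, 6]  -> 2 point(s)
  x = 6: RHS = 4, y in [2, 9]  -> 2 point(s)
  x = 9: RHS = 5, y in [4, 7]  -> 2 point(s)
Affine points: 8. Add the point at infinity: total = 9.

#E(F_11) = 9


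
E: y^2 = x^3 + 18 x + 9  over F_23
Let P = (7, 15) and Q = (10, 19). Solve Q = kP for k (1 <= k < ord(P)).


Enumerate multiples of P until we hit Q = (10, 19):
  1P = (7, 15)
  2P = (22, 6)
  3P = (10, 19)
Match found at i = 3.

k = 3


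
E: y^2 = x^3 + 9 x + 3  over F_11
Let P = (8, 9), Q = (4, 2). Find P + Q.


P != Q, so use the chord formula.
s = (y2 - y1) / (x2 - x1) = (4) / (7) mod 11 = 10
x3 = s^2 - x1 - x2 mod 11 = 10^2 - 8 - 4 = 0
y3 = s (x1 - x3) - y1 mod 11 = 10 * (8 - 0) - 9 = 5

P + Q = (0, 5)


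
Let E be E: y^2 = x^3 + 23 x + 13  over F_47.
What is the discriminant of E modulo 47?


4 a^3 + 27 b^2 = 4*23^3 + 27*13^2 = 48668 + 4563 = 53231
Delta = -16 * (53231) = -851696
Delta mod 47 = 38

Delta = 38 (mod 47)


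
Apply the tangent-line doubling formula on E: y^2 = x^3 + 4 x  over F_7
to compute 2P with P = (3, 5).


Doubling: s = (3 x1^2 + a) / (2 y1)
s = (3*3^2 + 4) / (2*5) mod 7 = 1
x3 = s^2 - 2 x1 mod 7 = 1^2 - 2*3 = 2
y3 = s (x1 - x3) - y1 mod 7 = 1 * (3 - 2) - 5 = 3

2P = (2, 3)
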